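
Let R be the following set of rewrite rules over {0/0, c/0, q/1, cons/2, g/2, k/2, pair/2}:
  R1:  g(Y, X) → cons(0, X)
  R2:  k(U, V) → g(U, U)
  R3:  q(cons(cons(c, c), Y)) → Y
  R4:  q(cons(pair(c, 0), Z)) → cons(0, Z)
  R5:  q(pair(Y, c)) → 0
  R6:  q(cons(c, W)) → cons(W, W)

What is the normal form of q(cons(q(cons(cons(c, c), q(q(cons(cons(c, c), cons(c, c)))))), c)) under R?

1. q(cons(q(cons(cons(c, c), q(q(cons(cons(c, c), cons(c, c)))))), c))  →  q(cons(q(q(cons(cons(c, c), cons(c, c)))), c))   [R3 at 1.1]
2. q(cons(q(q(cons(cons(c, c), cons(c, c)))), c))  →  q(cons(q(cons(c, c)), c))   [R3 at 1.1.1]
3. q(cons(q(cons(c, c)), c))  →  q(cons(cons(c, c), c))   [R6 at 1.1]
4. q(cons(cons(c, c), c))  →  c   [R3 at ε]

c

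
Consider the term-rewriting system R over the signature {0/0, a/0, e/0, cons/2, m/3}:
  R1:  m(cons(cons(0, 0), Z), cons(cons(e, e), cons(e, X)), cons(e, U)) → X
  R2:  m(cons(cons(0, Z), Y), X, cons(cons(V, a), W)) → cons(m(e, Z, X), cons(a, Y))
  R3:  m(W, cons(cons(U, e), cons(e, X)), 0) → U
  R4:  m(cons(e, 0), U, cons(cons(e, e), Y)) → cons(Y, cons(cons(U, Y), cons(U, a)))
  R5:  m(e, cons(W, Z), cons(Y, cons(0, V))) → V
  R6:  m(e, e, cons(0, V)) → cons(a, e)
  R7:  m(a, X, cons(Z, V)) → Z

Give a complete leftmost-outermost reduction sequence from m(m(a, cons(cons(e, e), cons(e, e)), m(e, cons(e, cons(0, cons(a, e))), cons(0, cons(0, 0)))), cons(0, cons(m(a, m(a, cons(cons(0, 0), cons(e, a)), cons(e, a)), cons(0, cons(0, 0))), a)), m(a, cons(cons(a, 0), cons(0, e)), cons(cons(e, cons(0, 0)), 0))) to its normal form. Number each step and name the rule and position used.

0

1. m(m(a, cons(cons(e, e), cons(e, e)), m(e, cons(e, cons(0, cons(a, e))), cons(0, cons(0, 0)))), cons(0, cons(m(a, m(a, cons(cons(0, 0), cons(e, a)), cons(e, a)), cons(0, cons(0, 0))), a)), m(a, cons(cons(a, 0), cons(0, e)), cons(cons(e, cons(0, 0)), 0)))  →  m(m(a, cons(cons(e, e), cons(e, e)), 0), cons(0, cons(m(a, m(a, cons(cons(0, 0), cons(e, a)), cons(e, a)), cons(0, cons(0, 0))), a)), m(a, cons(cons(a, 0), cons(0, e)), cons(cons(e, cons(0, 0)), 0)))   [R5 at 1.3]
2. m(m(a, cons(cons(e, e), cons(e, e)), 0), cons(0, cons(m(a, m(a, cons(cons(0, 0), cons(e, a)), cons(e, a)), cons(0, cons(0, 0))), a)), m(a, cons(cons(a, 0), cons(0, e)), cons(cons(e, cons(0, 0)), 0)))  →  m(e, cons(0, cons(m(a, m(a, cons(cons(0, 0), cons(e, a)), cons(e, a)), cons(0, cons(0, 0))), a)), m(a, cons(cons(a, 0), cons(0, e)), cons(cons(e, cons(0, 0)), 0)))   [R3 at 1]
3. m(e, cons(0, cons(m(a, m(a, cons(cons(0, 0), cons(e, a)), cons(e, a)), cons(0, cons(0, 0))), a)), m(a, cons(cons(a, 0), cons(0, e)), cons(cons(e, cons(0, 0)), 0)))  →  m(e, cons(0, cons(0, a)), m(a, cons(cons(a, 0), cons(0, e)), cons(cons(e, cons(0, 0)), 0)))   [R7 at 2.2.1]
4. m(e, cons(0, cons(0, a)), m(a, cons(cons(a, 0), cons(0, e)), cons(cons(e, cons(0, 0)), 0)))  →  m(e, cons(0, cons(0, a)), cons(e, cons(0, 0)))   [R7 at 3]
5. m(e, cons(0, cons(0, a)), cons(e, cons(0, 0)))  →  0   [R5 at ε]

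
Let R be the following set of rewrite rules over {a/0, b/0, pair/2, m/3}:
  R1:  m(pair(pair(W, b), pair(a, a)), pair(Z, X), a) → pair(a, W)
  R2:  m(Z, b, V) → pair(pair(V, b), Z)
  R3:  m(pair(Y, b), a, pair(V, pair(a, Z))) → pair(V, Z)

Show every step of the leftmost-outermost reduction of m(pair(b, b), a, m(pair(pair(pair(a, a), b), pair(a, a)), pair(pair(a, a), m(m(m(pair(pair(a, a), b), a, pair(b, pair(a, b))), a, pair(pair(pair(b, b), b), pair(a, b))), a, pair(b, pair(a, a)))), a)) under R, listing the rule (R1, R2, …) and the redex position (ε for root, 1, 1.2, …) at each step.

1. m(pair(b, b), a, m(pair(pair(pair(a, a), b), pair(a, a)), pair(pair(a, a), m(m(m(pair(pair(a, a), b), a, pair(b, pair(a, b))), a, pair(pair(pair(b, b), b), pair(a, b))), a, pair(b, pair(a, a)))), a))  →  m(pair(b, b), a, pair(a, pair(a, a)))   [R1 at 3]
2. m(pair(b, b), a, pair(a, pair(a, a)))  →  pair(a, a)   [R3 at ε]

pair(a, a)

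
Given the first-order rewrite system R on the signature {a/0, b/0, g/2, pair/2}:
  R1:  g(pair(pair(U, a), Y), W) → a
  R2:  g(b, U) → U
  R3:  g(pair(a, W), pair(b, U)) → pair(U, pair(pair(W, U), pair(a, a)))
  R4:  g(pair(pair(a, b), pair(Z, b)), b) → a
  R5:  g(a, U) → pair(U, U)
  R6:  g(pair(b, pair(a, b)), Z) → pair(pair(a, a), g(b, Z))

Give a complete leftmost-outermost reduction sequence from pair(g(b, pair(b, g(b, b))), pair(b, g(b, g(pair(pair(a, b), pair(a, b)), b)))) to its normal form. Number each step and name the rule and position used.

1. pair(g(b, pair(b, g(b, b))), pair(b, g(b, g(pair(pair(a, b), pair(a, b)), b))))  →  pair(pair(b, g(b, b)), pair(b, g(b, g(pair(pair(a, b), pair(a, b)), b))))   [R2 at 1]
2. pair(pair(b, g(b, b)), pair(b, g(b, g(pair(pair(a, b), pair(a, b)), b))))  →  pair(pair(b, b), pair(b, g(b, g(pair(pair(a, b), pair(a, b)), b))))   [R2 at 1.2]
3. pair(pair(b, b), pair(b, g(b, g(pair(pair(a, b), pair(a, b)), b))))  →  pair(pair(b, b), pair(b, g(pair(pair(a, b), pair(a, b)), b)))   [R2 at 2.2]
4. pair(pair(b, b), pair(b, g(pair(pair(a, b), pair(a, b)), b)))  →  pair(pair(b, b), pair(b, a))   [R4 at 2.2]

pair(pair(b, b), pair(b, a))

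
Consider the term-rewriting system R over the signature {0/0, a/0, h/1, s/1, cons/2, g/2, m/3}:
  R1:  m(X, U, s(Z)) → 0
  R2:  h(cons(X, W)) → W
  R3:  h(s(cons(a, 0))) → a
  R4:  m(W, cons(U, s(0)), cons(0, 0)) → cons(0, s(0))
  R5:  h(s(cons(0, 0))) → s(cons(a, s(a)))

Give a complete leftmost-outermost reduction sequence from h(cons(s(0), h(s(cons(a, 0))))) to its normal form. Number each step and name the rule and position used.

1. h(cons(s(0), h(s(cons(a, 0)))))  →  h(s(cons(a, 0)))   [R2 at ε]
2. h(s(cons(a, 0)))  →  a   [R3 at ε]

a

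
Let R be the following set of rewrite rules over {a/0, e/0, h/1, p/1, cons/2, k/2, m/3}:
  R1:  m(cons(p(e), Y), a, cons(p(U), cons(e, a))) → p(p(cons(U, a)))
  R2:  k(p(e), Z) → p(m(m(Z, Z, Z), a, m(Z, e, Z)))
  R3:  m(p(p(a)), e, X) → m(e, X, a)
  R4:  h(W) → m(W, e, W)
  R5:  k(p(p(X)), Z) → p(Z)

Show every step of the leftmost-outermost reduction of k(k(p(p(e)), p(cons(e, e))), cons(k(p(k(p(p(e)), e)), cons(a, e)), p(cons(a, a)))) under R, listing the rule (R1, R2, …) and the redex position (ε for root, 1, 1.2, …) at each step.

1. k(k(p(p(e)), p(cons(e, e))), cons(k(p(k(p(p(e)), e)), cons(a, e)), p(cons(a, a))))  →  k(p(p(cons(e, e))), cons(k(p(k(p(p(e)), e)), cons(a, e)), p(cons(a, a))))   [R5 at 1]
2. k(p(p(cons(e, e))), cons(k(p(k(p(p(e)), e)), cons(a, e)), p(cons(a, a))))  →  p(cons(k(p(k(p(p(e)), e)), cons(a, e)), p(cons(a, a))))   [R5 at ε]
3. p(cons(k(p(k(p(p(e)), e)), cons(a, e)), p(cons(a, a))))  →  p(cons(k(p(p(e)), cons(a, e)), p(cons(a, a))))   [R5 at 1.1.1.1]
4. p(cons(k(p(p(e)), cons(a, e)), p(cons(a, a))))  →  p(cons(p(cons(a, e)), p(cons(a, a))))   [R5 at 1.1]

p(cons(p(cons(a, e)), p(cons(a, a))))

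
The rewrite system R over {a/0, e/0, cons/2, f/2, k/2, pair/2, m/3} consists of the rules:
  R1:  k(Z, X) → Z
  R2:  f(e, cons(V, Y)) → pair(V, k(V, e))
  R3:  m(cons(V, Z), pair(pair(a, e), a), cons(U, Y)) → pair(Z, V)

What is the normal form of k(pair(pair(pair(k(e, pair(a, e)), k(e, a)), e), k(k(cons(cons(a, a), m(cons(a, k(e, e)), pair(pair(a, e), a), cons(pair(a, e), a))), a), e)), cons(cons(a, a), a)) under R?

pair(pair(pair(e, e), e), cons(cons(a, a), pair(e, a)))

1. k(pair(pair(pair(k(e, pair(a, e)), k(e, a)), e), k(k(cons(cons(a, a), m(cons(a, k(e, e)), pair(pair(a, e), a), cons(pair(a, e), a))), a), e)), cons(cons(a, a), a))  →  pair(pair(pair(k(e, pair(a, e)), k(e, a)), e), k(k(cons(cons(a, a), m(cons(a, k(e, e)), pair(pair(a, e), a), cons(pair(a, e), a))), a), e))   [R1 at ε]
2. pair(pair(pair(k(e, pair(a, e)), k(e, a)), e), k(k(cons(cons(a, a), m(cons(a, k(e, e)), pair(pair(a, e), a), cons(pair(a, e), a))), a), e))  →  pair(pair(pair(e, k(e, a)), e), k(k(cons(cons(a, a), m(cons(a, k(e, e)), pair(pair(a, e), a), cons(pair(a, e), a))), a), e))   [R1 at 1.1.1]
3. pair(pair(pair(e, k(e, a)), e), k(k(cons(cons(a, a), m(cons(a, k(e, e)), pair(pair(a, e), a), cons(pair(a, e), a))), a), e))  →  pair(pair(pair(e, e), e), k(k(cons(cons(a, a), m(cons(a, k(e, e)), pair(pair(a, e), a), cons(pair(a, e), a))), a), e))   [R1 at 1.1.2]
4. pair(pair(pair(e, e), e), k(k(cons(cons(a, a), m(cons(a, k(e, e)), pair(pair(a, e), a), cons(pair(a, e), a))), a), e))  →  pair(pair(pair(e, e), e), k(cons(cons(a, a), m(cons(a, k(e, e)), pair(pair(a, e), a), cons(pair(a, e), a))), a))   [R1 at 2]
5. pair(pair(pair(e, e), e), k(cons(cons(a, a), m(cons(a, k(e, e)), pair(pair(a, e), a), cons(pair(a, e), a))), a))  →  pair(pair(pair(e, e), e), cons(cons(a, a), m(cons(a, k(e, e)), pair(pair(a, e), a), cons(pair(a, e), a))))   [R1 at 2]
6. pair(pair(pair(e, e), e), cons(cons(a, a), m(cons(a, k(e, e)), pair(pair(a, e), a), cons(pair(a, e), a))))  →  pair(pair(pair(e, e), e), cons(cons(a, a), pair(k(e, e), a)))   [R3 at 2.2]
7. pair(pair(pair(e, e), e), cons(cons(a, a), pair(k(e, e), a)))  →  pair(pair(pair(e, e), e), cons(cons(a, a), pair(e, a)))   [R1 at 2.2.1]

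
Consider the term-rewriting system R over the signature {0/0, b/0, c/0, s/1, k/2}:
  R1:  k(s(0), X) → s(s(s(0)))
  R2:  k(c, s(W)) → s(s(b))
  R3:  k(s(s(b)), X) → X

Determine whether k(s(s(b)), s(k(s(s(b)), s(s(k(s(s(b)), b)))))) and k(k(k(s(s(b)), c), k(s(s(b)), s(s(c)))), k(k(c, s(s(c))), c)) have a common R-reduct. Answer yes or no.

no — NF(t₁) = s(s(s(b))), NF(t₂) = c

Reduce t₁ = k(s(s(b)), s(k(s(s(b)), s(s(k(s(s(b)), b)))))):
1. k(s(s(b)), s(k(s(s(b)), s(s(k(s(s(b)), b))))))  →  s(k(s(s(b)), s(s(k(s(s(b)), b)))))   [R3 at ε]
2. s(k(s(s(b)), s(s(k(s(s(b)), b)))))  →  s(s(s(k(s(s(b)), b))))   [R3 at 1]
3. s(s(s(k(s(s(b)), b))))  →  s(s(s(b)))   [R3 at 1.1.1]

Reduce t₂ = k(k(k(s(s(b)), c), k(s(s(b)), s(s(c)))), k(k(c, s(s(c))), c)):
1. k(k(k(s(s(b)), c), k(s(s(b)), s(s(c)))), k(k(c, s(s(c))), c))  →  k(k(c, k(s(s(b)), s(s(c)))), k(k(c, s(s(c))), c))   [R3 at 1.1]
2. k(k(c, k(s(s(b)), s(s(c)))), k(k(c, s(s(c))), c))  →  k(k(c, s(s(c))), k(k(c, s(s(c))), c))   [R3 at 1.2]
3. k(k(c, s(s(c))), k(k(c, s(s(c))), c))  →  k(s(s(b)), k(k(c, s(s(c))), c))   [R2 at 1]
4. k(s(s(b)), k(k(c, s(s(c))), c))  →  k(k(c, s(s(c))), c)   [R3 at ε]
5. k(k(c, s(s(c))), c)  →  k(s(s(b)), c)   [R2 at 1]
6. k(s(s(b)), c)  →  c   [R3 at ε]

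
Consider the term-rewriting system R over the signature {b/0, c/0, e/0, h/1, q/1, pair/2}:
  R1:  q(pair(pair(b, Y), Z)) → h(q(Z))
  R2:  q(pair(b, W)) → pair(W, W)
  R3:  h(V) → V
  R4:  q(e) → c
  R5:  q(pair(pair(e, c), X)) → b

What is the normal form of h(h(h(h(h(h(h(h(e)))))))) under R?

e

1. h(h(h(h(h(h(h(h(e))))))))  →  h(h(h(h(h(h(h(e)))))))   [R3 at ε]
2. h(h(h(h(h(h(h(e)))))))  →  h(h(h(h(h(h(e))))))   [R3 at ε]
3. h(h(h(h(h(h(e))))))  →  h(h(h(h(h(e)))))   [R3 at ε]
4. h(h(h(h(h(e)))))  →  h(h(h(h(e))))   [R3 at ε]
5. h(h(h(h(e))))  →  h(h(h(e)))   [R3 at ε]
6. h(h(h(e)))  →  h(h(e))   [R3 at ε]
7. h(h(e))  →  h(e)   [R3 at ε]
8. h(e)  →  e   [R3 at ε]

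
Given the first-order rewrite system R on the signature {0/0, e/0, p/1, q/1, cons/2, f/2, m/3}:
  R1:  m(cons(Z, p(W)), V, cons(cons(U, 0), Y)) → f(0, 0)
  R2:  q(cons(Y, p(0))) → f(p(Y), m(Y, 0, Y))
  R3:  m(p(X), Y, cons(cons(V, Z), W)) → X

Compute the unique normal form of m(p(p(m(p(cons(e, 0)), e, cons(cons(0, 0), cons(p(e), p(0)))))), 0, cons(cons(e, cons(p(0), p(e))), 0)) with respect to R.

1. m(p(p(m(p(cons(e, 0)), e, cons(cons(0, 0), cons(p(e), p(0)))))), 0, cons(cons(e, cons(p(0), p(e))), 0))  →  p(m(p(cons(e, 0)), e, cons(cons(0, 0), cons(p(e), p(0)))))   [R3 at ε]
2. p(m(p(cons(e, 0)), e, cons(cons(0, 0), cons(p(e), p(0)))))  →  p(cons(e, 0))   [R3 at 1]

p(cons(e, 0))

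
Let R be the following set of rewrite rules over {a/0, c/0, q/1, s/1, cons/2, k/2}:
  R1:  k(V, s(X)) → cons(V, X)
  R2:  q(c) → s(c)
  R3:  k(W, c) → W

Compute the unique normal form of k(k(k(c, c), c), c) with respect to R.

1. k(k(k(c, c), c), c)  →  k(k(c, c), c)   [R3 at ε]
2. k(k(c, c), c)  →  k(c, c)   [R3 at ε]
3. k(c, c)  →  c   [R3 at ε]

c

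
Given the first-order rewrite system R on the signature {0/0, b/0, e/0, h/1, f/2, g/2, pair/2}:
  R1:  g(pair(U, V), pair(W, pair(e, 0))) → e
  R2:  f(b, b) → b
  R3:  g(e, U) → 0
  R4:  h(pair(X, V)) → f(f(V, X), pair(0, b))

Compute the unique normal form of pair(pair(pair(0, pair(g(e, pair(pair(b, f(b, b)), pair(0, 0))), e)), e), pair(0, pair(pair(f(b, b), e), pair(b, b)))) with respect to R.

pair(pair(pair(0, pair(0, e)), e), pair(0, pair(pair(b, e), pair(b, b))))

1. pair(pair(pair(0, pair(g(e, pair(pair(b, f(b, b)), pair(0, 0))), e)), e), pair(0, pair(pair(f(b, b), e), pair(b, b))))  →  pair(pair(pair(0, pair(0, e)), e), pair(0, pair(pair(f(b, b), e), pair(b, b))))   [R3 at 1.1.2.1]
2. pair(pair(pair(0, pair(0, e)), e), pair(0, pair(pair(f(b, b), e), pair(b, b))))  →  pair(pair(pair(0, pair(0, e)), e), pair(0, pair(pair(b, e), pair(b, b))))   [R2 at 2.2.1.1]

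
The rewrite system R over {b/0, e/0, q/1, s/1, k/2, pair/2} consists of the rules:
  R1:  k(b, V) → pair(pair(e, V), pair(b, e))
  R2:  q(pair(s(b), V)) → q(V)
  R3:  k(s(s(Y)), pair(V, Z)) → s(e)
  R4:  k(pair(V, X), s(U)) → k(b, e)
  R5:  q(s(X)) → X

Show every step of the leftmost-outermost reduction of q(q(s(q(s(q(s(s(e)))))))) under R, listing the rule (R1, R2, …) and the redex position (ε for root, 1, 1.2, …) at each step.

e

1. q(q(s(q(s(q(s(s(e))))))))  →  q(q(s(q(s(s(e))))))   [R5 at 1]
2. q(q(s(q(s(s(e))))))  →  q(q(s(s(e))))   [R5 at 1]
3. q(q(s(s(e))))  →  q(s(e))   [R5 at 1]
4. q(s(e))  →  e   [R5 at ε]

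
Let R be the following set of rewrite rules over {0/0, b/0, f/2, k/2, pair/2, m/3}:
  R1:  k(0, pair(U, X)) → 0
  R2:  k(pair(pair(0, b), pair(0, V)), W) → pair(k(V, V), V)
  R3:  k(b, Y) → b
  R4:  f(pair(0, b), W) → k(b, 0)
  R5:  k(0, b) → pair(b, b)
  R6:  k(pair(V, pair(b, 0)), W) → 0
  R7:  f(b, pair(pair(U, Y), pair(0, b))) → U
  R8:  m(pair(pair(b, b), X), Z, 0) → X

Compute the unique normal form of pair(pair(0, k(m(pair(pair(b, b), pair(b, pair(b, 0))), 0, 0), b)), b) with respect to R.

1. pair(pair(0, k(m(pair(pair(b, b), pair(b, pair(b, 0))), 0, 0), b)), b)  →  pair(pair(0, k(pair(b, pair(b, 0)), b)), b)   [R8 at 1.2.1]
2. pair(pair(0, k(pair(b, pair(b, 0)), b)), b)  →  pair(pair(0, 0), b)   [R6 at 1.2]

pair(pair(0, 0), b)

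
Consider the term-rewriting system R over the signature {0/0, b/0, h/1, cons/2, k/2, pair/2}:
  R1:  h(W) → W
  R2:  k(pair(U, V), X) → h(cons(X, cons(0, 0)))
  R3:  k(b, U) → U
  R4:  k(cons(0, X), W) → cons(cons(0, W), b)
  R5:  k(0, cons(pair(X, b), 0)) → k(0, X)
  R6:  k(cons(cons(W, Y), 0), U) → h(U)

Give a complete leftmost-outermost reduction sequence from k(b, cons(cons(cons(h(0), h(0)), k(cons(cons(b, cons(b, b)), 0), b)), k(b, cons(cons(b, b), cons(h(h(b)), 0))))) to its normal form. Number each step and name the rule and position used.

cons(cons(cons(0, 0), b), cons(cons(b, b), cons(b, 0)))

1. k(b, cons(cons(cons(h(0), h(0)), k(cons(cons(b, cons(b, b)), 0), b)), k(b, cons(cons(b, b), cons(h(h(b)), 0)))))  →  cons(cons(cons(h(0), h(0)), k(cons(cons(b, cons(b, b)), 0), b)), k(b, cons(cons(b, b), cons(h(h(b)), 0))))   [R3 at ε]
2. cons(cons(cons(h(0), h(0)), k(cons(cons(b, cons(b, b)), 0), b)), k(b, cons(cons(b, b), cons(h(h(b)), 0))))  →  cons(cons(cons(0, h(0)), k(cons(cons(b, cons(b, b)), 0), b)), k(b, cons(cons(b, b), cons(h(h(b)), 0))))   [R1 at 1.1.1]
3. cons(cons(cons(0, h(0)), k(cons(cons(b, cons(b, b)), 0), b)), k(b, cons(cons(b, b), cons(h(h(b)), 0))))  →  cons(cons(cons(0, 0), k(cons(cons(b, cons(b, b)), 0), b)), k(b, cons(cons(b, b), cons(h(h(b)), 0))))   [R1 at 1.1.2]
4. cons(cons(cons(0, 0), k(cons(cons(b, cons(b, b)), 0), b)), k(b, cons(cons(b, b), cons(h(h(b)), 0))))  →  cons(cons(cons(0, 0), h(b)), k(b, cons(cons(b, b), cons(h(h(b)), 0))))   [R6 at 1.2]
5. cons(cons(cons(0, 0), h(b)), k(b, cons(cons(b, b), cons(h(h(b)), 0))))  →  cons(cons(cons(0, 0), b), k(b, cons(cons(b, b), cons(h(h(b)), 0))))   [R1 at 1.2]
6. cons(cons(cons(0, 0), b), k(b, cons(cons(b, b), cons(h(h(b)), 0))))  →  cons(cons(cons(0, 0), b), cons(cons(b, b), cons(h(h(b)), 0)))   [R3 at 2]
7. cons(cons(cons(0, 0), b), cons(cons(b, b), cons(h(h(b)), 0)))  →  cons(cons(cons(0, 0), b), cons(cons(b, b), cons(h(b), 0)))   [R1 at 2.2.1]
8. cons(cons(cons(0, 0), b), cons(cons(b, b), cons(h(b), 0)))  →  cons(cons(cons(0, 0), b), cons(cons(b, b), cons(b, 0)))   [R1 at 2.2.1]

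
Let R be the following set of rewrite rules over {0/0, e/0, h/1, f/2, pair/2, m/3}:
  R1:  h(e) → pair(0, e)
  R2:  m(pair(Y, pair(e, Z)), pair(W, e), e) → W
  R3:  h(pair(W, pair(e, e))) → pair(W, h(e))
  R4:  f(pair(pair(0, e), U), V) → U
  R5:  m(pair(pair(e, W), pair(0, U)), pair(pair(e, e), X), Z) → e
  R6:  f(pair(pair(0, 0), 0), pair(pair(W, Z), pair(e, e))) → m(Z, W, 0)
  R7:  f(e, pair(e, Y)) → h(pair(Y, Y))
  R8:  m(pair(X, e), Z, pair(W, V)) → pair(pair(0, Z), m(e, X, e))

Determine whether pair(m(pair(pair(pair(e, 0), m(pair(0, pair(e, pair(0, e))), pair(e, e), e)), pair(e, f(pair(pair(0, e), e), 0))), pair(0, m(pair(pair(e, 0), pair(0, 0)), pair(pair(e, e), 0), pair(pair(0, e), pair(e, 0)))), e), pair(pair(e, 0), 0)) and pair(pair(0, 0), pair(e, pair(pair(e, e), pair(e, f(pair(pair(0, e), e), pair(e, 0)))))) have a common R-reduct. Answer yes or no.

Reduce t₁ = pair(m(pair(pair(pair(e, 0), m(pair(0, pair(e, pair(0, e))), pair(e, e), e)), pair(e, f(pair(pair(0, e), e), 0))), pair(0, m(pair(pair(e, 0), pair(0, 0)), pair(pair(e, e), 0), pair(pair(0, e), pair(e, 0)))), e), pair(pair(e, 0), 0)):
1. pair(m(pair(pair(pair(e, 0), m(pair(0, pair(e, pair(0, e))), pair(e, e), e)), pair(e, f(pair(pair(0, e), e), 0))), pair(0, m(pair(pair(e, 0), pair(0, 0)), pair(pair(e, e), 0), pair(pair(0, e), pair(e, 0)))), e), pair(pair(e, 0), 0))  →  pair(m(pair(pair(pair(e, 0), e), pair(e, f(pair(pair(0, e), e), 0))), pair(0, m(pair(pair(e, 0), pair(0, 0)), pair(pair(e, e), 0), pair(pair(0, e), pair(e, 0)))), e), pair(pair(e, 0), 0))   [R2 at 1.1.1.2]
2. pair(m(pair(pair(pair(e, 0), e), pair(e, f(pair(pair(0, e), e), 0))), pair(0, m(pair(pair(e, 0), pair(0, 0)), pair(pair(e, e), 0), pair(pair(0, e), pair(e, 0)))), e), pair(pair(e, 0), 0))  →  pair(m(pair(pair(pair(e, 0), e), pair(e, e)), pair(0, m(pair(pair(e, 0), pair(0, 0)), pair(pair(e, e), 0), pair(pair(0, e), pair(e, 0)))), e), pair(pair(e, 0), 0))   [R4 at 1.1.2.2]
3. pair(m(pair(pair(pair(e, 0), e), pair(e, e)), pair(0, m(pair(pair(e, 0), pair(0, 0)), pair(pair(e, e), 0), pair(pair(0, e), pair(e, 0)))), e), pair(pair(e, 0), 0))  →  pair(m(pair(pair(pair(e, 0), e), pair(e, e)), pair(0, e), e), pair(pair(e, 0), 0))   [R5 at 1.2.2]
4. pair(m(pair(pair(pair(e, 0), e), pair(e, e)), pair(0, e), e), pair(pair(e, 0), 0))  →  pair(0, pair(pair(e, 0), 0))   [R2 at 1]

Reduce t₂ = pair(pair(0, 0), pair(e, pair(pair(e, e), pair(e, f(pair(pair(0, e), e), pair(e, 0)))))):
1. pair(pair(0, 0), pair(e, pair(pair(e, e), pair(e, f(pair(pair(0, e), e), pair(e, 0))))))  →  pair(pair(0, 0), pair(e, pair(pair(e, e), pair(e, e))))   [R4 at 2.2.2.2]

no — NF(t₁) = pair(0, pair(pair(e, 0), 0)), NF(t₂) = pair(pair(0, 0), pair(e, pair(pair(e, e), pair(e, e))))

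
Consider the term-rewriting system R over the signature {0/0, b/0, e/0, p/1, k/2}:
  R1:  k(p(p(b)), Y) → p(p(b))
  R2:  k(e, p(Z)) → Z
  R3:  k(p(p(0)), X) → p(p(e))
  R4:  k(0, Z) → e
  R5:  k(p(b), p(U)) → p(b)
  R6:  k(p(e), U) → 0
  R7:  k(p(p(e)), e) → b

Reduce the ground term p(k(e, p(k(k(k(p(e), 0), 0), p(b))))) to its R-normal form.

1. p(k(e, p(k(k(k(p(e), 0), 0), p(b)))))  →  p(k(k(k(p(e), 0), 0), p(b)))   [R2 at 1]
2. p(k(k(k(p(e), 0), 0), p(b)))  →  p(k(k(0, 0), p(b)))   [R6 at 1.1.1]
3. p(k(k(0, 0), p(b)))  →  p(k(e, p(b)))   [R4 at 1.1]
4. p(k(e, p(b)))  →  p(b)   [R2 at 1]

p(b)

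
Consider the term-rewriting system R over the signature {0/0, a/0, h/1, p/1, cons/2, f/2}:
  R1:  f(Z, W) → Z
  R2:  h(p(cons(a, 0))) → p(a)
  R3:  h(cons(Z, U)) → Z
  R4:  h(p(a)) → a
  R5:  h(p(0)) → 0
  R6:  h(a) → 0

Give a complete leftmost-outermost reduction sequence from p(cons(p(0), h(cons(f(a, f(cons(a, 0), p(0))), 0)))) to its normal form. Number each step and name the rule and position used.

p(cons(p(0), a))

1. p(cons(p(0), h(cons(f(a, f(cons(a, 0), p(0))), 0))))  →  p(cons(p(0), f(a, f(cons(a, 0), p(0)))))   [R3 at 1.2]
2. p(cons(p(0), f(a, f(cons(a, 0), p(0)))))  →  p(cons(p(0), a))   [R1 at 1.2]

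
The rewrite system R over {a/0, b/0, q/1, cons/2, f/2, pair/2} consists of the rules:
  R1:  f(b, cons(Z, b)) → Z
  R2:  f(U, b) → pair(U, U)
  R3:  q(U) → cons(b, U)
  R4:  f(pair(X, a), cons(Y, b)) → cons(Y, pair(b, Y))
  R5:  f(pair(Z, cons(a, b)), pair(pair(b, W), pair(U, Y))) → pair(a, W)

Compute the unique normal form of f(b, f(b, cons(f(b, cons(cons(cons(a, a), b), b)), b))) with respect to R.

1. f(b, f(b, cons(f(b, cons(cons(cons(a, a), b), b)), b)))  →  f(b, f(b, cons(cons(cons(a, a), b), b)))   [R1 at 2]
2. f(b, f(b, cons(cons(cons(a, a), b), b)))  →  f(b, cons(cons(a, a), b))   [R1 at 2]
3. f(b, cons(cons(a, a), b))  →  cons(a, a)   [R1 at ε]

cons(a, a)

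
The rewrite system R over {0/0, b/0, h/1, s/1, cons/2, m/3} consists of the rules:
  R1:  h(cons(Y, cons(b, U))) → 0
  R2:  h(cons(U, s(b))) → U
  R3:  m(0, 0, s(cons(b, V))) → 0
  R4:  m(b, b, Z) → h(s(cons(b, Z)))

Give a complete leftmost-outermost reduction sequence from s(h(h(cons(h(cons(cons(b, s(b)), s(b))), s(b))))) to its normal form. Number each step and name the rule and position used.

1. s(h(h(cons(h(cons(cons(b, s(b)), s(b))), s(b)))))  →  s(h(h(cons(cons(b, s(b)), s(b)))))   [R2 at 1.1]
2. s(h(h(cons(cons(b, s(b)), s(b)))))  →  s(h(cons(b, s(b))))   [R2 at 1.1]
3. s(h(cons(b, s(b))))  →  s(b)   [R2 at 1]

s(b)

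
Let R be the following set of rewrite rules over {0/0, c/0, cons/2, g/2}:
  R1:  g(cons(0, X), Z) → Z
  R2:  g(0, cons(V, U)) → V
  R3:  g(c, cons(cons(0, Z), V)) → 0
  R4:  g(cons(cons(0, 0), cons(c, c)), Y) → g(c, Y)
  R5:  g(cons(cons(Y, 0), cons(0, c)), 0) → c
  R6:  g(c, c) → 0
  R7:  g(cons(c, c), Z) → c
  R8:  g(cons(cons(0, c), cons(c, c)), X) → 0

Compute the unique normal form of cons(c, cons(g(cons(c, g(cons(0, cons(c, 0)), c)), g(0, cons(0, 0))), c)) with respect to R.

cons(c, cons(c, c))

1. cons(c, cons(g(cons(c, g(cons(0, cons(c, 0)), c)), g(0, cons(0, 0))), c))  →  cons(c, cons(g(cons(c, c), g(0, cons(0, 0))), c))   [R1 at 2.1.1.2]
2. cons(c, cons(g(cons(c, c), g(0, cons(0, 0))), c))  →  cons(c, cons(c, c))   [R7 at 2.1]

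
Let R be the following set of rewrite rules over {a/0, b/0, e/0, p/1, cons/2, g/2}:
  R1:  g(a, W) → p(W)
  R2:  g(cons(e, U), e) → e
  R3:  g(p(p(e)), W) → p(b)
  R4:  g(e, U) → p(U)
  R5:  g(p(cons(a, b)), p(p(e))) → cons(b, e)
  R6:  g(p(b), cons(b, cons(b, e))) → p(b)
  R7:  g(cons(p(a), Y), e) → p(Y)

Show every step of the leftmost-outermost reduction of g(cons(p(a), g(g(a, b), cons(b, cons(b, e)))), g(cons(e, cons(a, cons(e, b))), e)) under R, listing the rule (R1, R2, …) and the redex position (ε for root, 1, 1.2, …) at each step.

1. g(cons(p(a), g(g(a, b), cons(b, cons(b, e)))), g(cons(e, cons(a, cons(e, b))), e))  →  g(cons(p(a), g(p(b), cons(b, cons(b, e)))), g(cons(e, cons(a, cons(e, b))), e))   [R1 at 1.2.1]
2. g(cons(p(a), g(p(b), cons(b, cons(b, e)))), g(cons(e, cons(a, cons(e, b))), e))  →  g(cons(p(a), p(b)), g(cons(e, cons(a, cons(e, b))), e))   [R6 at 1.2]
3. g(cons(p(a), p(b)), g(cons(e, cons(a, cons(e, b))), e))  →  g(cons(p(a), p(b)), e)   [R2 at 2]
4. g(cons(p(a), p(b)), e)  →  p(p(b))   [R7 at ε]

p(p(b))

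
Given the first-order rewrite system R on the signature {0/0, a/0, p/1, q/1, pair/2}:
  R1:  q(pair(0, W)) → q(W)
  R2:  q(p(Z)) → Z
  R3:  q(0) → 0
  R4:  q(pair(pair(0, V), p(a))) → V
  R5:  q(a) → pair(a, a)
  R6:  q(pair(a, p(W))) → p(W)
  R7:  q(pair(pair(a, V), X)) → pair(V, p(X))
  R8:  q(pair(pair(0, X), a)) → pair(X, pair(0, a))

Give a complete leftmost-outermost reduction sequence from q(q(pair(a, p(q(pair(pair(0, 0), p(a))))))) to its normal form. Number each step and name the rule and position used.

0

1. q(q(pair(a, p(q(pair(pair(0, 0), p(a)))))))  →  q(p(q(pair(pair(0, 0), p(a)))))   [R6 at 1]
2. q(p(q(pair(pair(0, 0), p(a)))))  →  q(pair(pair(0, 0), p(a)))   [R2 at ε]
3. q(pair(pair(0, 0), p(a)))  →  0   [R4 at ε]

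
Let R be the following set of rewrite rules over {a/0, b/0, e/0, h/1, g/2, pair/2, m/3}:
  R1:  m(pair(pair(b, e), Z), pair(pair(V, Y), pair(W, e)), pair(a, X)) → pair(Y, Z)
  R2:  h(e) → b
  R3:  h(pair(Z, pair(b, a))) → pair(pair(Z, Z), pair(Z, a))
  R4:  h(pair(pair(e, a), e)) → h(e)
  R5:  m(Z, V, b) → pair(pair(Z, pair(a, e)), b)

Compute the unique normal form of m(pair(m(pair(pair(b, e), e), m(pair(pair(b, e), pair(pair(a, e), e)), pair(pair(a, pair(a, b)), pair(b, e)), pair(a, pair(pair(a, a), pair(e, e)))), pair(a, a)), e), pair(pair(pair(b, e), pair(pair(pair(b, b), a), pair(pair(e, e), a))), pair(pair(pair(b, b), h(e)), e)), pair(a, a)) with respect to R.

pair(pair(pair(pair(b, b), a), pair(pair(e, e), a)), e)

1. m(pair(m(pair(pair(b, e), e), m(pair(pair(b, e), pair(pair(a, e), e)), pair(pair(a, pair(a, b)), pair(b, e)), pair(a, pair(pair(a, a), pair(e, e)))), pair(a, a)), e), pair(pair(pair(b, e), pair(pair(pair(b, b), a), pair(pair(e, e), a))), pair(pair(pair(b, b), h(e)), e)), pair(a, a))  →  m(pair(m(pair(pair(b, e), e), pair(pair(a, b), pair(pair(a, e), e)), pair(a, a)), e), pair(pair(pair(b, e), pair(pair(pair(b, b), a), pair(pair(e, e), a))), pair(pair(pair(b, b), h(e)), e)), pair(a, a))   [R1 at 1.1.2]
2. m(pair(m(pair(pair(b, e), e), pair(pair(a, b), pair(pair(a, e), e)), pair(a, a)), e), pair(pair(pair(b, e), pair(pair(pair(b, b), a), pair(pair(e, e), a))), pair(pair(pair(b, b), h(e)), e)), pair(a, a))  →  m(pair(pair(b, e), e), pair(pair(pair(b, e), pair(pair(pair(b, b), a), pair(pair(e, e), a))), pair(pair(pair(b, b), h(e)), e)), pair(a, a))   [R1 at 1.1]
3. m(pair(pair(b, e), e), pair(pair(pair(b, e), pair(pair(pair(b, b), a), pair(pair(e, e), a))), pair(pair(pair(b, b), h(e)), e)), pair(a, a))  →  pair(pair(pair(pair(b, b), a), pair(pair(e, e), a)), e)   [R1 at ε]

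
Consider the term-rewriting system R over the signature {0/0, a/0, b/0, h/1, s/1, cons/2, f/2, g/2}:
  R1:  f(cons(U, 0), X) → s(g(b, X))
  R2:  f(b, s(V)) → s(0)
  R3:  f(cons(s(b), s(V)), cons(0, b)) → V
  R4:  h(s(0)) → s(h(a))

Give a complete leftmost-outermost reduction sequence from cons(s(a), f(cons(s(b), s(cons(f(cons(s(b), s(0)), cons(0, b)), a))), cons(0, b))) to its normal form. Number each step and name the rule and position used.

cons(s(a), cons(0, a))

1. cons(s(a), f(cons(s(b), s(cons(f(cons(s(b), s(0)), cons(0, b)), a))), cons(0, b)))  →  cons(s(a), cons(f(cons(s(b), s(0)), cons(0, b)), a))   [R3 at 2]
2. cons(s(a), cons(f(cons(s(b), s(0)), cons(0, b)), a))  →  cons(s(a), cons(0, a))   [R3 at 2.1]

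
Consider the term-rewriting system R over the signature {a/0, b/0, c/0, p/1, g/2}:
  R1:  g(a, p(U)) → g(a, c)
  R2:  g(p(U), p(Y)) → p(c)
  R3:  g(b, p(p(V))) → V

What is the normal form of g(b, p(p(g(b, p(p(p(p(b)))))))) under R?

1. g(b, p(p(g(b, p(p(p(p(b))))))))  →  g(b, p(p(p(p(b)))))   [R3 at ε]
2. g(b, p(p(p(p(b)))))  →  p(p(b))   [R3 at ε]

p(p(b))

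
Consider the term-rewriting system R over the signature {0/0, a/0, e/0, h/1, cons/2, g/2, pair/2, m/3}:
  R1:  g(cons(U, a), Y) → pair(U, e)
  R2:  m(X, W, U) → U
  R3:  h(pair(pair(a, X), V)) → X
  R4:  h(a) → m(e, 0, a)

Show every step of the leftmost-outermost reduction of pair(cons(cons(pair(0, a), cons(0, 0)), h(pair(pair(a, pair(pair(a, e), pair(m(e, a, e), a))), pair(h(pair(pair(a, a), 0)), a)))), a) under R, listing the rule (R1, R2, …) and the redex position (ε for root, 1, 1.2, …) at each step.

pair(cons(cons(pair(0, a), cons(0, 0)), pair(pair(a, e), pair(e, a))), a)

1. pair(cons(cons(pair(0, a), cons(0, 0)), h(pair(pair(a, pair(pair(a, e), pair(m(e, a, e), a))), pair(h(pair(pair(a, a), 0)), a)))), a)  →  pair(cons(cons(pair(0, a), cons(0, 0)), pair(pair(a, e), pair(m(e, a, e), a))), a)   [R3 at 1.2]
2. pair(cons(cons(pair(0, a), cons(0, 0)), pair(pair(a, e), pair(m(e, a, e), a))), a)  →  pair(cons(cons(pair(0, a), cons(0, 0)), pair(pair(a, e), pair(e, a))), a)   [R2 at 1.2.2.1]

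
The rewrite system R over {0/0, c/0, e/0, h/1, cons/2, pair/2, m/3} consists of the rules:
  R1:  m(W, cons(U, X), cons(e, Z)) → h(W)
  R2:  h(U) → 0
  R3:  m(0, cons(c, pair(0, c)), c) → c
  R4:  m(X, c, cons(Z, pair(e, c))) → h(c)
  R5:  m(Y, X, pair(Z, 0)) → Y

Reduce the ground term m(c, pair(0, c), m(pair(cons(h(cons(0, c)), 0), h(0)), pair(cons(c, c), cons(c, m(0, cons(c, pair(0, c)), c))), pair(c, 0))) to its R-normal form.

1. m(c, pair(0, c), m(pair(cons(h(cons(0, c)), 0), h(0)), pair(cons(c, c), cons(c, m(0, cons(c, pair(0, c)), c))), pair(c, 0)))  →  m(c, pair(0, c), pair(cons(h(cons(0, c)), 0), h(0)))   [R5 at 3]
2. m(c, pair(0, c), pair(cons(h(cons(0, c)), 0), h(0)))  →  m(c, pair(0, c), pair(cons(0, 0), h(0)))   [R2 at 3.1.1]
3. m(c, pair(0, c), pair(cons(0, 0), h(0)))  →  m(c, pair(0, c), pair(cons(0, 0), 0))   [R2 at 3.2]
4. m(c, pair(0, c), pair(cons(0, 0), 0))  →  c   [R5 at ε]

c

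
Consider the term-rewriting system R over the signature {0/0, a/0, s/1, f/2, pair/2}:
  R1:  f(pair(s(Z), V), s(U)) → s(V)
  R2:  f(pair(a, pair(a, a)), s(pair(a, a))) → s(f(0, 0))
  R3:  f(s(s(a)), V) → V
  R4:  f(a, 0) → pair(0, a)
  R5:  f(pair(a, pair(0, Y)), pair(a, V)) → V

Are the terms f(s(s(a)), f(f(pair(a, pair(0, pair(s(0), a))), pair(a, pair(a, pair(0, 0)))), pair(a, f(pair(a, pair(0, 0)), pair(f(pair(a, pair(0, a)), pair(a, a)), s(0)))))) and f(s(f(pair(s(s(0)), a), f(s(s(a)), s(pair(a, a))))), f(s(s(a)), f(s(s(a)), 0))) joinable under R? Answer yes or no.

Reduce t₁ = f(s(s(a)), f(f(pair(a, pair(0, pair(s(0), a))), pair(a, pair(a, pair(0, 0)))), pair(a, f(pair(a, pair(0, 0)), pair(f(pair(a, pair(0, a)), pair(a, a)), s(0)))))):
1. f(s(s(a)), f(f(pair(a, pair(0, pair(s(0), a))), pair(a, pair(a, pair(0, 0)))), pair(a, f(pair(a, pair(0, 0)), pair(f(pair(a, pair(0, a)), pair(a, a)), s(0))))))  →  f(f(pair(a, pair(0, pair(s(0), a))), pair(a, pair(a, pair(0, 0)))), pair(a, f(pair(a, pair(0, 0)), pair(f(pair(a, pair(0, a)), pair(a, a)), s(0)))))   [R3 at ε]
2. f(f(pair(a, pair(0, pair(s(0), a))), pair(a, pair(a, pair(0, 0)))), pair(a, f(pair(a, pair(0, 0)), pair(f(pair(a, pair(0, a)), pair(a, a)), s(0)))))  →  f(pair(a, pair(0, 0)), pair(a, f(pair(a, pair(0, 0)), pair(f(pair(a, pair(0, a)), pair(a, a)), s(0)))))   [R5 at 1]
3. f(pair(a, pair(0, 0)), pair(a, f(pair(a, pair(0, 0)), pair(f(pair(a, pair(0, a)), pair(a, a)), s(0)))))  →  f(pair(a, pair(0, 0)), pair(f(pair(a, pair(0, a)), pair(a, a)), s(0)))   [R5 at ε]
4. f(pair(a, pair(0, 0)), pair(f(pair(a, pair(0, a)), pair(a, a)), s(0)))  →  f(pair(a, pair(0, 0)), pair(a, s(0)))   [R5 at 2.1]
5. f(pair(a, pair(0, 0)), pair(a, s(0)))  →  s(0)   [R5 at ε]

Reduce t₂ = f(s(f(pair(s(s(0)), a), f(s(s(a)), s(pair(a, a))))), f(s(s(a)), f(s(s(a)), 0))):
1. f(s(f(pair(s(s(0)), a), f(s(s(a)), s(pair(a, a))))), f(s(s(a)), f(s(s(a)), 0)))  →  f(s(f(pair(s(s(0)), a), s(pair(a, a)))), f(s(s(a)), f(s(s(a)), 0)))   [R3 at 1.1.2]
2. f(s(f(pair(s(s(0)), a), s(pair(a, a)))), f(s(s(a)), f(s(s(a)), 0)))  →  f(s(s(a)), f(s(s(a)), f(s(s(a)), 0)))   [R1 at 1.1]
3. f(s(s(a)), f(s(s(a)), f(s(s(a)), 0)))  →  f(s(s(a)), f(s(s(a)), 0))   [R3 at ε]
4. f(s(s(a)), f(s(s(a)), 0))  →  f(s(s(a)), 0)   [R3 at ε]
5. f(s(s(a)), 0)  →  0   [R3 at ε]

no — NF(t₁) = s(0), NF(t₂) = 0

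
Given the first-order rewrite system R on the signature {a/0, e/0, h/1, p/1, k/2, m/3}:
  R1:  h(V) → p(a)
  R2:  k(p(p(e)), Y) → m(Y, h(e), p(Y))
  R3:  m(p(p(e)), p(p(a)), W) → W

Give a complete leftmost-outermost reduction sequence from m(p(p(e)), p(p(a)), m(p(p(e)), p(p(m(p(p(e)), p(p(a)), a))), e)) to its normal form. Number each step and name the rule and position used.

1. m(p(p(e)), p(p(a)), m(p(p(e)), p(p(m(p(p(e)), p(p(a)), a))), e))  →  m(p(p(e)), p(p(m(p(p(e)), p(p(a)), a))), e)   [R3 at ε]
2. m(p(p(e)), p(p(m(p(p(e)), p(p(a)), a))), e)  →  m(p(p(e)), p(p(a)), e)   [R3 at 2.1.1]
3. m(p(p(e)), p(p(a)), e)  →  e   [R3 at ε]

e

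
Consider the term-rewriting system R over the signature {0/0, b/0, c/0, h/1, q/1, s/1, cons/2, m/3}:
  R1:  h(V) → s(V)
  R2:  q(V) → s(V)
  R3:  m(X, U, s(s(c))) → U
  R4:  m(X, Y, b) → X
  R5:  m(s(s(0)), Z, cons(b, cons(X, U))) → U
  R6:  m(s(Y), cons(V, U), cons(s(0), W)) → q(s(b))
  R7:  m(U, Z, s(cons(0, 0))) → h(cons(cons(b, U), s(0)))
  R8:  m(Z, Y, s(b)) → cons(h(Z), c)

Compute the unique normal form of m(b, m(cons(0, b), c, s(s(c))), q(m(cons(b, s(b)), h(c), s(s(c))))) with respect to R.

1. m(b, m(cons(0, b), c, s(s(c))), q(m(cons(b, s(b)), h(c), s(s(c)))))  →  m(b, c, q(m(cons(b, s(b)), h(c), s(s(c)))))   [R3 at 2]
2. m(b, c, q(m(cons(b, s(b)), h(c), s(s(c)))))  →  m(b, c, s(m(cons(b, s(b)), h(c), s(s(c)))))   [R2 at 3]
3. m(b, c, s(m(cons(b, s(b)), h(c), s(s(c)))))  →  m(b, c, s(h(c)))   [R3 at 3.1]
4. m(b, c, s(h(c)))  →  m(b, c, s(s(c)))   [R1 at 3.1]
5. m(b, c, s(s(c)))  →  c   [R3 at ε]

c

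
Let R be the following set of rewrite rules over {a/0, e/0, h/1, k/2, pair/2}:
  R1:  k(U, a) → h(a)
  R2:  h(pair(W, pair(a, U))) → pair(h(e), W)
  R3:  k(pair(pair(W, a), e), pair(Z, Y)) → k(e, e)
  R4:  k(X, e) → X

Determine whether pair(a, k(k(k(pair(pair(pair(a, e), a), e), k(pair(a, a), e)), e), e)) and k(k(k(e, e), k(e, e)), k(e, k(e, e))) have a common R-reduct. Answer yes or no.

Reduce t₁ = pair(a, k(k(k(pair(pair(pair(a, e), a), e), k(pair(a, a), e)), e), e)):
1. pair(a, k(k(k(pair(pair(pair(a, e), a), e), k(pair(a, a), e)), e), e))  →  pair(a, k(k(pair(pair(pair(a, e), a), e), k(pair(a, a), e)), e))   [R4 at 2]
2. pair(a, k(k(pair(pair(pair(a, e), a), e), k(pair(a, a), e)), e))  →  pair(a, k(pair(pair(pair(a, e), a), e), k(pair(a, a), e)))   [R4 at 2]
3. pair(a, k(pair(pair(pair(a, e), a), e), k(pair(a, a), e)))  →  pair(a, k(pair(pair(pair(a, e), a), e), pair(a, a)))   [R4 at 2.2]
4. pair(a, k(pair(pair(pair(a, e), a), e), pair(a, a)))  →  pair(a, k(e, e))   [R3 at 2]
5. pair(a, k(e, e))  →  pair(a, e)   [R4 at 2]

Reduce t₂ = k(k(k(e, e), k(e, e)), k(e, k(e, e))):
1. k(k(k(e, e), k(e, e)), k(e, k(e, e)))  →  k(k(e, k(e, e)), k(e, k(e, e)))   [R4 at 1.1]
2. k(k(e, k(e, e)), k(e, k(e, e)))  →  k(k(e, e), k(e, k(e, e)))   [R4 at 1.2]
3. k(k(e, e), k(e, k(e, e)))  →  k(e, k(e, k(e, e)))   [R4 at 1]
4. k(e, k(e, k(e, e)))  →  k(e, k(e, e))   [R4 at 2.2]
5. k(e, k(e, e))  →  k(e, e)   [R4 at 2]
6. k(e, e)  →  e   [R4 at ε]

no — NF(t₁) = pair(a, e), NF(t₂) = e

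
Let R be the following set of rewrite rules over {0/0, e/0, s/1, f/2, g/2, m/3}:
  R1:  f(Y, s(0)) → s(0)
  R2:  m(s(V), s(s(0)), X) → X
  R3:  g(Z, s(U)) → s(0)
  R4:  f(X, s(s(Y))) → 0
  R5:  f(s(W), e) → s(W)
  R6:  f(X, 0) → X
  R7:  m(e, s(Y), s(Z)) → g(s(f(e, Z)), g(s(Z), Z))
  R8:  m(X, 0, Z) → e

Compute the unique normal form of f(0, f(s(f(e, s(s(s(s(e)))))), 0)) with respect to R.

s(0)

1. f(0, f(s(f(e, s(s(s(s(e)))))), 0))  →  f(0, s(f(e, s(s(s(s(e)))))))   [R6 at 2]
2. f(0, s(f(e, s(s(s(s(e)))))))  →  f(0, s(0))   [R4 at 2.1]
3. f(0, s(0))  →  s(0)   [R1 at ε]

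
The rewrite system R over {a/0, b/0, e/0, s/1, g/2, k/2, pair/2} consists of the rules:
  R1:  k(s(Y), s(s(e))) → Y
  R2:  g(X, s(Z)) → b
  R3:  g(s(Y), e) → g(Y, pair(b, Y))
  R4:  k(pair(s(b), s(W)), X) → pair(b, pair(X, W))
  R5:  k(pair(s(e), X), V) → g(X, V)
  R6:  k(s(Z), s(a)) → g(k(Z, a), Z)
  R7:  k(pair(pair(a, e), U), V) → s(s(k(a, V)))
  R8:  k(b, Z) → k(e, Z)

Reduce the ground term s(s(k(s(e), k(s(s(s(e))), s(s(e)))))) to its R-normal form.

s(s(e))

1. s(s(k(s(e), k(s(s(s(e))), s(s(e))))))  →  s(s(k(s(e), s(s(e)))))   [R1 at 1.1.2]
2. s(s(k(s(e), s(s(e)))))  →  s(s(e))   [R1 at 1.1]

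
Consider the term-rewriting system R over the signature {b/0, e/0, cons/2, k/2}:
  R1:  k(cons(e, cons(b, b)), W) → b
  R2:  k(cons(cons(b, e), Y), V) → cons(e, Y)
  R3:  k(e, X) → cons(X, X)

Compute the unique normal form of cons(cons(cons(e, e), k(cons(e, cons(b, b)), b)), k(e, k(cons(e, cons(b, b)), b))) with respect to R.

1. cons(cons(cons(e, e), k(cons(e, cons(b, b)), b)), k(e, k(cons(e, cons(b, b)), b)))  →  cons(cons(cons(e, e), b), k(e, k(cons(e, cons(b, b)), b)))   [R1 at 1.2]
2. cons(cons(cons(e, e), b), k(e, k(cons(e, cons(b, b)), b)))  →  cons(cons(cons(e, e), b), cons(k(cons(e, cons(b, b)), b), k(cons(e, cons(b, b)), b)))   [R3 at 2]
3. cons(cons(cons(e, e), b), cons(k(cons(e, cons(b, b)), b), k(cons(e, cons(b, b)), b)))  →  cons(cons(cons(e, e), b), cons(b, k(cons(e, cons(b, b)), b)))   [R1 at 2.1]
4. cons(cons(cons(e, e), b), cons(b, k(cons(e, cons(b, b)), b)))  →  cons(cons(cons(e, e), b), cons(b, b))   [R1 at 2.2]

cons(cons(cons(e, e), b), cons(b, b))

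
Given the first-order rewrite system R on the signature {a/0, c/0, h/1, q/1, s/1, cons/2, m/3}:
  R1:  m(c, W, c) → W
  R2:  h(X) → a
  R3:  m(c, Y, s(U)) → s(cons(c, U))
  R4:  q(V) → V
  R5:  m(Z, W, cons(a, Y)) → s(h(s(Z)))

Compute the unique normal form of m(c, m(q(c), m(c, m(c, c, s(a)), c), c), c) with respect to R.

s(cons(c, a))

1. m(c, m(q(c), m(c, m(c, c, s(a)), c), c), c)  →  m(q(c), m(c, m(c, c, s(a)), c), c)   [R1 at ε]
2. m(q(c), m(c, m(c, c, s(a)), c), c)  →  m(c, m(c, m(c, c, s(a)), c), c)   [R4 at 1]
3. m(c, m(c, m(c, c, s(a)), c), c)  →  m(c, m(c, c, s(a)), c)   [R1 at ε]
4. m(c, m(c, c, s(a)), c)  →  m(c, c, s(a))   [R1 at ε]
5. m(c, c, s(a))  →  s(cons(c, a))   [R3 at ε]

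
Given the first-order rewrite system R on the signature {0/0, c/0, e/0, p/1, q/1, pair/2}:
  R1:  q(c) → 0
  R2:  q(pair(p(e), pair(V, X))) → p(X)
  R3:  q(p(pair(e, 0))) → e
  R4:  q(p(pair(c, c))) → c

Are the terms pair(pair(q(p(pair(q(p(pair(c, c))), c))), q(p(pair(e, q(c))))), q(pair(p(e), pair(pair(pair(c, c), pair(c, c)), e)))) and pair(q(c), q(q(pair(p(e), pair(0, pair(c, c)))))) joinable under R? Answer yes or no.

no — NF(t₁) = pair(pair(c, e), p(e)), NF(t₂) = pair(0, c)

Reduce t₁ = pair(pair(q(p(pair(q(p(pair(c, c))), c))), q(p(pair(e, q(c))))), q(pair(p(e), pair(pair(pair(c, c), pair(c, c)), e)))):
1. pair(pair(q(p(pair(q(p(pair(c, c))), c))), q(p(pair(e, q(c))))), q(pair(p(e), pair(pair(pair(c, c), pair(c, c)), e))))  →  pair(pair(q(p(pair(c, c))), q(p(pair(e, q(c))))), q(pair(p(e), pair(pair(pair(c, c), pair(c, c)), e))))   [R4 at 1.1.1.1.1]
2. pair(pair(q(p(pair(c, c))), q(p(pair(e, q(c))))), q(pair(p(e), pair(pair(pair(c, c), pair(c, c)), e))))  →  pair(pair(c, q(p(pair(e, q(c))))), q(pair(p(e), pair(pair(pair(c, c), pair(c, c)), e))))   [R4 at 1.1]
3. pair(pair(c, q(p(pair(e, q(c))))), q(pair(p(e), pair(pair(pair(c, c), pair(c, c)), e))))  →  pair(pair(c, q(p(pair(e, 0)))), q(pair(p(e), pair(pair(pair(c, c), pair(c, c)), e))))   [R1 at 1.2.1.1.2]
4. pair(pair(c, q(p(pair(e, 0)))), q(pair(p(e), pair(pair(pair(c, c), pair(c, c)), e))))  →  pair(pair(c, e), q(pair(p(e), pair(pair(pair(c, c), pair(c, c)), e))))   [R3 at 1.2]
5. pair(pair(c, e), q(pair(p(e), pair(pair(pair(c, c), pair(c, c)), e))))  →  pair(pair(c, e), p(e))   [R2 at 2]

Reduce t₂ = pair(q(c), q(q(pair(p(e), pair(0, pair(c, c)))))):
1. pair(q(c), q(q(pair(p(e), pair(0, pair(c, c))))))  →  pair(0, q(q(pair(p(e), pair(0, pair(c, c))))))   [R1 at 1]
2. pair(0, q(q(pair(p(e), pair(0, pair(c, c))))))  →  pair(0, q(p(pair(c, c))))   [R2 at 2.1]
3. pair(0, q(p(pair(c, c))))  →  pair(0, c)   [R4 at 2]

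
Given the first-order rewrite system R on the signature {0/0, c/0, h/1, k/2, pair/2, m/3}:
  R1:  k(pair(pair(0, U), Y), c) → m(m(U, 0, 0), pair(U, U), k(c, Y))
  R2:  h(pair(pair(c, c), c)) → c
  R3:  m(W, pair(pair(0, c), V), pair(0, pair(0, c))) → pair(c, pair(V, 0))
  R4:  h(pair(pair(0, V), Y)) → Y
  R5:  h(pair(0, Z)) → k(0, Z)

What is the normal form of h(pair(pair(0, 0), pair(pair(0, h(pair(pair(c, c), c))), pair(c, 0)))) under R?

1. h(pair(pair(0, 0), pair(pair(0, h(pair(pair(c, c), c))), pair(c, 0))))  →  pair(pair(0, h(pair(pair(c, c), c))), pair(c, 0))   [R4 at ε]
2. pair(pair(0, h(pair(pair(c, c), c))), pair(c, 0))  →  pair(pair(0, c), pair(c, 0))   [R2 at 1.2]

pair(pair(0, c), pair(c, 0))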